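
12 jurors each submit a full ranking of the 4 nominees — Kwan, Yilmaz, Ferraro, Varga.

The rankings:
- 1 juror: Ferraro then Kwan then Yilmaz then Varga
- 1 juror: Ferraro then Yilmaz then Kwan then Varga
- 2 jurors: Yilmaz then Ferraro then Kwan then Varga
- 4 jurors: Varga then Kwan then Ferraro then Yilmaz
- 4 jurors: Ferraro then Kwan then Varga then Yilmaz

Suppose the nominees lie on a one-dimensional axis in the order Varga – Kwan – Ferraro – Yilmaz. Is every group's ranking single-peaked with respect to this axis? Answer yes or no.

Axis positions: Varga=1, Kwan=2, Ferraro=3, Yilmaz=4.
Group 1 (peak Ferraro at position 3): ranking walks positions 3-2-4-1, expanding outward from the peak — single-peaked.
Group 2 (peak Ferraro at position 3): ranking walks positions 3-4-2-1, expanding outward from the peak — single-peaked.
Group 3 (peak Yilmaz at position 4): ranking walks positions 4-3-2-1, expanding outward from the peak — single-peaked.
Group 4 (peak Varga at position 1): ranking walks positions 1-2-3-4, expanding outward from the peak — single-peaked.
Group 5 (peak Ferraro at position 3): ranking walks positions 3-2-1-4, expanding outward from the peak — single-peaked.
Every ranking is single-peaked on this axis.

yes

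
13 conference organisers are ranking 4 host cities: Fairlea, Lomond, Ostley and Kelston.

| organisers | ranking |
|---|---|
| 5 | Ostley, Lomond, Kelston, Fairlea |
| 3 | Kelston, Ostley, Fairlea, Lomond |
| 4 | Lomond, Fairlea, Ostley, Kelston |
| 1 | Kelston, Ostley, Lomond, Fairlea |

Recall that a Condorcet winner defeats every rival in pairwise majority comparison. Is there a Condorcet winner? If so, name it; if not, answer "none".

Ostley

Pairwise majorities:
Fairlea vs Lomond: Fairlea is ranked higher on 3 ballots, Lomond on 10. Lomond wins 10–3.
Fairlea vs Ostley: 4 to 9, Ostley.
Fairlea vs Kelston: Fairlea is ranked higher on 4 ballots, Kelston on 9. Kelston wins 9–4.
Lomond vs Ostley: 4 to 9, Ostley.
Lomond vs Kelston: 9 to 4, Lomond.
Ostley vs Kelston: Ostley preferred on 5+4 = 9 ballots; Ostley wins 9–4.
Ostley beats each of Fairlea, Lomond, Kelston — Ostley is the Condorcet winner.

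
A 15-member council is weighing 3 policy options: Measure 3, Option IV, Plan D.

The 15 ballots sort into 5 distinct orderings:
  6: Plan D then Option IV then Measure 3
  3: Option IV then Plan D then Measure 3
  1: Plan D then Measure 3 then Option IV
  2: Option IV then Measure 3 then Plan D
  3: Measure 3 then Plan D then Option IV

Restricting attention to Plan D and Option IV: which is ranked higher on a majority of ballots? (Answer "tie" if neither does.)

Ballots ranking Plan D above Option IV: 6 + 1 + 3 = 10.
Ballots ranking Option IV above Plan D: 15 − 10 = 5.
Plan D wins the head-to-head 10–5.

Plan D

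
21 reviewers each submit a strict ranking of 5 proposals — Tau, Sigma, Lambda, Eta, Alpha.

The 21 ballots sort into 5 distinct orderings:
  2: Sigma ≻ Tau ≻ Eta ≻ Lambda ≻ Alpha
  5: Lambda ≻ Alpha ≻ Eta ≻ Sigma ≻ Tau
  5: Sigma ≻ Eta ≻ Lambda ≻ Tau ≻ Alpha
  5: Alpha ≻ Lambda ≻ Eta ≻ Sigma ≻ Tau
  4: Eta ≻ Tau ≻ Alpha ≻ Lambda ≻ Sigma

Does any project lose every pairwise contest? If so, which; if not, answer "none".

Pairwise majorities:
Tau vs Sigma: Tau preferred on 4 ballots; Sigma wins 17–4.
Tau vs Lambda: Lambda, 15–6.
Tau vs Eta: 2 for Tau, 19 for Eta — Eta by 19–2.
Tau vs Alpha: 11 to 10, Tau.
Sigma vs Lambda: Lambda wins 14–7.
Sigma vs Eta: Sigma is ranked higher on 2+5 = 7 ballots, Eta on 14. Eta wins 14–7.
Sigma vs Alpha: Sigma is ranked higher on 2+5 = 7 ballots, Alpha on 14. Alpha wins 14–7.
Lambda vs Eta: Eta, 11–10.
Lambda vs Alpha: Lambda preferred on 2+5+5 = 12 ballots; Lambda wins 12–9.
Eta vs Alpha: Eta wins 11–10.
No project is winless: Tau beats Alpha; Sigma beats Tau; Lambda beats Tau; Eta beats Tau; Alpha beats Sigma. There is no Condorcet loser.

none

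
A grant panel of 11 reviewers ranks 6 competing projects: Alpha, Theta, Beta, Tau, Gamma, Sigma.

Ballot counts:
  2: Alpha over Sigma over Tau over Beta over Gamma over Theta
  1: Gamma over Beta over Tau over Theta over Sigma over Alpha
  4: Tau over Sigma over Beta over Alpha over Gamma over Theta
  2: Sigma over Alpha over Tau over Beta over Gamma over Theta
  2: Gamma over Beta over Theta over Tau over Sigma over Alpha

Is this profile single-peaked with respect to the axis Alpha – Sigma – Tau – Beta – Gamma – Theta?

yes

Axis positions: Alpha=1, Sigma=2, Tau=3, Beta=4, Gamma=5, Theta=6.
Group 1 (peak Alpha at position 1): ranking walks positions 1-2-3-4-5-6, expanding outward from the peak — single-peaked.
Group 2 (peak Gamma at position 5): ranking walks positions 5-4-3-6-2-1, expanding outward from the peak — single-peaked.
Group 3 (peak Tau at position 3): ranking walks positions 3-2-4-1-5-6, expanding outward from the peak — single-peaked.
Group 4 (peak Sigma at position 2): ranking walks positions 2-1-3-4-5-6, expanding outward from the peak — single-peaked.
Group 5 (peak Gamma at position 5): ranking walks positions 5-4-6-3-2-1, expanding outward from the peak — single-peaked.
Every ranking is single-peaked on this axis.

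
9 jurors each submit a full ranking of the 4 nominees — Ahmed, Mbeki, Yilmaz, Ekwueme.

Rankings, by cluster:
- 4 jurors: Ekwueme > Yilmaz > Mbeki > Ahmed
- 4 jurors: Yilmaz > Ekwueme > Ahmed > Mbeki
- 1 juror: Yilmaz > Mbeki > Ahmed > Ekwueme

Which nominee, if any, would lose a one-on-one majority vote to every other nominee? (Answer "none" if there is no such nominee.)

Ahmed

Head-to-head results (9 jurors):
Ahmed vs Mbeki: 4 for Ahmed, 5 for Mbeki — Mbeki by 5–4.
Ahmed vs Yilmaz: Ahmed is ranked higher on 0 ballots, Yilmaz on 9. Yilmaz wins 9–0.
Ahmed vs Ekwueme: Ahmed preferred on 1 ballot; Ekwueme wins 8–1.
Mbeki vs Yilmaz: 0 to 9, Yilmaz.
Mbeki vs Ekwueme: 1 to 8, Ekwueme.
Yilmaz vs Ekwueme: Yilmaz, 5–4.
Ahmed loses to every other nominee — it is the Condorcet loser.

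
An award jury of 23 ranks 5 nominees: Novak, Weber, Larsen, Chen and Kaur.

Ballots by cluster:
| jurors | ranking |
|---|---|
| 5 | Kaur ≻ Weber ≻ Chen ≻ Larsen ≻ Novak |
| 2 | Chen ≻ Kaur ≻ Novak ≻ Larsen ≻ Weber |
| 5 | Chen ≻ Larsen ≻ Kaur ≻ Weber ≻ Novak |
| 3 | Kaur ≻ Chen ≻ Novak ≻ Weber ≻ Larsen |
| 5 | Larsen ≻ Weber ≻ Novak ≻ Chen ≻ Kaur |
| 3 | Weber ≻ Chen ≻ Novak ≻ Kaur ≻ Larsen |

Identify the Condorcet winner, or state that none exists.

Head-to-head results (23 jurors):
Novak vs Weber: 5 to 18, Weber.
Novak vs Larsen: Larsen wins 15–8.
Novak vs Chen: 5 to 18, Chen.
Novak vs Kaur: Kaur, 15–8.
Weber vs Larsen: Larsen wins 12–11.
Weber–Chen: Weber 13–10.
Weber vs Kaur: Kaur wins 15–8.
Larsen vs Chen: Larsen is ranked higher on 5 ballots, Chen on 18. Chen wins 18–5.
Larsen vs Kaur: Larsen is ranked higher on 5+5 = 10 ballots, Kaur on 13. Kaur wins 13–10.
Chen vs Kaur: Chen preferred on 2+5+5+3 = 15 ballots; Chen wins 15–8.
Each nominee drops at least one matchup (Novak loses to Weber; Weber loses to Larsen; Larsen loses to Chen; Chen loses to Weber; Kaur loses to Chen); the cycle Weber > Chen > Larsen > Weber rules out a Condorcet winner.

none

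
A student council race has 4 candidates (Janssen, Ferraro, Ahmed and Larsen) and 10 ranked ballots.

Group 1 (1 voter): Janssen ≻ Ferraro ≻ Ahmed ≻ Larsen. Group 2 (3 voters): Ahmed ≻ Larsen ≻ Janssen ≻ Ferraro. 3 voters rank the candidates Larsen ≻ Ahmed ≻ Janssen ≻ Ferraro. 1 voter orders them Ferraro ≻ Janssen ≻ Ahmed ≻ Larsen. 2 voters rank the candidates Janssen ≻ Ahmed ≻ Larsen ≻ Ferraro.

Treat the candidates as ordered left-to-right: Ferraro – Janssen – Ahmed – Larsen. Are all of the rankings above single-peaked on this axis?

yes

Axis positions: Ferraro=1, Janssen=2, Ahmed=3, Larsen=4.
Group 1 (peak Janssen at position 2): ranking walks positions 2-1-3-4, expanding outward from the peak — single-peaked.
Group 2 (peak Ahmed at position 3): ranking walks positions 3-4-2-1, expanding outward from the peak — single-peaked.
Group 3 (peak Larsen at position 4): ranking walks positions 4-3-2-1, expanding outward from the peak — single-peaked.
Group 4 (peak Ferraro at position 1): ranking walks positions 1-2-3-4, expanding outward from the peak — single-peaked.
Group 5 (peak Janssen at position 2): ranking walks positions 2-3-4-1, expanding outward from the peak — single-peaked.
Every ranking is single-peaked on this axis.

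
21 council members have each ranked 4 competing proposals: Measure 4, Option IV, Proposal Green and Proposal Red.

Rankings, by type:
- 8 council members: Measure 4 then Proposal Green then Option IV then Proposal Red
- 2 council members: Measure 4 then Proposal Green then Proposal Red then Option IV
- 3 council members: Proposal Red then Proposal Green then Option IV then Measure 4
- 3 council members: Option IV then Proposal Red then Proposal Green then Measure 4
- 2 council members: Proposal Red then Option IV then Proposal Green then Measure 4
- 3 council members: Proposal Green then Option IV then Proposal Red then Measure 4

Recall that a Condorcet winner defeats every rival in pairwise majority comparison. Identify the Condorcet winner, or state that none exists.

Proposal Green

Pairwise majorities:
Measure 4 vs Option IV: Measure 4 is ranked higher on 8+2 = 10 ballots, Option IV on 11. Option IV wins 11–10.
Measure 4 vs Proposal Green: Measure 4 preferred on 8+2 = 10 ballots; Proposal Green wins 11–10.
Measure 4 vs Proposal Red: Measure 4 preferred on 8+2 = 10 ballots; Proposal Red wins 11–10.
Option IV vs Proposal Green: Option IV preferred on 3+2 = 5 ballots; Proposal Green wins 16–5.
Option IV vs Proposal Red: Option IV preferred on 8+3+3 = 14 ballots; Option IV wins 14–7.
Proposal Green vs Proposal Red: 8+2+3 = 13 for Proposal Green, 8 for Proposal Red — Proposal Green by 13–8.
Proposal Green beats each of Measure 4, Option IV, Proposal Red — Proposal Green is the Condorcet winner.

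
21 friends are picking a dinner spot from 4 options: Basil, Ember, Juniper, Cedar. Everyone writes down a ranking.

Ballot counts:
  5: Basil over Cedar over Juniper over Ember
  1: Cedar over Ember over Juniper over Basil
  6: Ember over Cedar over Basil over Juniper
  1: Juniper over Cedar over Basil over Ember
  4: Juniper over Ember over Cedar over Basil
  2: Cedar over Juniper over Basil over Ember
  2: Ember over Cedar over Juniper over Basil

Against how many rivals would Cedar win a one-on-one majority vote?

2

Cedar against each rival (21 friends):
Cedar vs Basil: Cedar, 16–5.
Cedar vs Ember: Cedar preferred on 5+1+1+2 = 9 ballots; Ember wins 12–9.
Cedar vs Juniper: 16 to 5, Cedar.
Cedar beats Basil, Juniper; loses to Ember — 2 pairwise wins.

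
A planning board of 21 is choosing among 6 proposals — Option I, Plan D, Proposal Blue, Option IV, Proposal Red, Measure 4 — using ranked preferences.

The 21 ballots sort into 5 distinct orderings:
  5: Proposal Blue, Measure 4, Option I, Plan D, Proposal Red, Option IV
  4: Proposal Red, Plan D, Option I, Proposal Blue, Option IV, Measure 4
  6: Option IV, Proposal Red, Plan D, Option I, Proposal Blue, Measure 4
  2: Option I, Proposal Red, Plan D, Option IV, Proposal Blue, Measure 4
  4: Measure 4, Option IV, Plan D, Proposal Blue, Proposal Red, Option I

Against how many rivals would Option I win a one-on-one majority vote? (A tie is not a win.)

Option I against each rival (21 council members):
Option I vs Plan D: Option I is ranked higher on 5+2 = 7 ballots, Plan D on 14. Plan D wins 14–7.
Option I vs Proposal Blue: Option I is ranked higher on 4+6+2 = 12 ballots, Proposal Blue on 9. Option I wins 12–9.
Option I vs Option IV: 5+4+2 = 11 for Option I, 10 for Option IV — Option I by 11–10.
Option I vs Proposal Red: Proposal Red wins 14–7.
Option I–Measure 4: Option I 12–9.
Option I beats Proposal Blue, Option IV, Measure 4; loses to Plan D, Proposal Red — 3 pairwise wins.

3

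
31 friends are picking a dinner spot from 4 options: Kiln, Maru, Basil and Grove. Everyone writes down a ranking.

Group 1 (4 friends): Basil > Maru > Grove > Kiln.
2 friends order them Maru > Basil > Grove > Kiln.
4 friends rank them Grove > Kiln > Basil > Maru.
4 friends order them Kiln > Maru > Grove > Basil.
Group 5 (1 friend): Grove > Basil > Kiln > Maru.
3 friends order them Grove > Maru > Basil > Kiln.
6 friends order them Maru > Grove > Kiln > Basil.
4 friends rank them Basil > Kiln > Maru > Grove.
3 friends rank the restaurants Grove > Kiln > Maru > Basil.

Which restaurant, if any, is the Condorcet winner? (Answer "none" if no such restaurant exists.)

Head-to-head results (31 friends):
Kiln vs Maru: Kiln, 16–15.
Kiln–Basil: Kiln 17–14.
Kiln–Grove: Grove 23–8.
Maru–Basil: Maru 18–13.
Maru vs Grove: Maru, 20–11.
Basil vs Grove: Grove wins 21–10.
No restaurant is unbeaten: Kiln loses to Grove; Maru loses to Kiln; Basil loses to Kiln; Grove loses to Maru. In particular Kiln > Maru > Grove > Kiln is a majority cycle — no Condorcet winner exists.

none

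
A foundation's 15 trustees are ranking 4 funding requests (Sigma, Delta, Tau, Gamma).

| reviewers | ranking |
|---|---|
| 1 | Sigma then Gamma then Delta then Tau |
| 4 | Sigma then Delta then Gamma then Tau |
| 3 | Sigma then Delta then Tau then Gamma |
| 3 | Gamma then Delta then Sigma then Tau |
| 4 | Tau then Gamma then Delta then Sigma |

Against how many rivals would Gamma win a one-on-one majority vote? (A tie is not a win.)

2

Gamma against each rival (15 reviewers):
Gamma vs Sigma: 3+4 = 7 for Gamma, 8 for Sigma — Sigma by 8–7.
Gamma vs Delta: Gamma is ranked higher on 1+3+4 = 8 ballots, Delta on 7. Gamma wins 8–7.
Gamma vs Tau: 1+4+3 = 8 for Gamma, 7 for Tau — Gamma by 8–7.
Gamma beats Delta, Tau; loses to Sigma — 2 pairwise wins.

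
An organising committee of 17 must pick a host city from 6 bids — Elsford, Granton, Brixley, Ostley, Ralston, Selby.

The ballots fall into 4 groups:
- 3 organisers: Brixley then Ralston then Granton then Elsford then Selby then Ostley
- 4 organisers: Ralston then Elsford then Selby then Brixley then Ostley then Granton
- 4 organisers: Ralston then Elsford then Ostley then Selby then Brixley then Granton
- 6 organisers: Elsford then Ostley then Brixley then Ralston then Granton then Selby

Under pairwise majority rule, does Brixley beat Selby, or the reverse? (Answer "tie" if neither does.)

Brixley

Ballots ranking Brixley above Selby: 3 + 6 = 9.
Ballots ranking Selby above Brixley: 17 − 9 = 8.
Brixley wins the head-to-head 9–8.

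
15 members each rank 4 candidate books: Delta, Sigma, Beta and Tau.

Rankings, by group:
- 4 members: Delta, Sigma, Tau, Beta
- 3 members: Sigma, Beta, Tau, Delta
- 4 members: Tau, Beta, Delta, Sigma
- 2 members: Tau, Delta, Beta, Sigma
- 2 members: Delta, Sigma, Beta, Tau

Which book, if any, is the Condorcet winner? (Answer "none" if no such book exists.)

none

Pairwise majorities:
Delta–Sigma: Delta 12–3.
Delta vs Beta: Delta wins 8–7.
Delta vs Tau: Tau wins 9–6.
Sigma vs Beta: Sigma wins 9–6.
Sigma vs Tau: Sigma wins 9–6.
Beta–Tau: Tau 10–5.
Every book loses at least once (Delta loses to Tau; Sigma loses to Delta; Beta loses to Delta; Tau loses to Sigma). The majority relation contains the cycle Delta > Sigma > Tau > Delta, so there is no Condorcet winner.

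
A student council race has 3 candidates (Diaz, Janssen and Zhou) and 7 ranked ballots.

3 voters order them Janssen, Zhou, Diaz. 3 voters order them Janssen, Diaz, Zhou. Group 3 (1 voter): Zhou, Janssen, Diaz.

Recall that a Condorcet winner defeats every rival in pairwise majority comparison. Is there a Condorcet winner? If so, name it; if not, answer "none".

Janssen

Check each pair by majority over 7 ballots:
Diaz vs Janssen: Janssen wins 7–0.
Diaz vs Zhou: Zhou wins 4–3.
Janssen vs Zhou: Janssen, 6–1.
Janssen defeats every rival head-to-head and is the Condorcet winner.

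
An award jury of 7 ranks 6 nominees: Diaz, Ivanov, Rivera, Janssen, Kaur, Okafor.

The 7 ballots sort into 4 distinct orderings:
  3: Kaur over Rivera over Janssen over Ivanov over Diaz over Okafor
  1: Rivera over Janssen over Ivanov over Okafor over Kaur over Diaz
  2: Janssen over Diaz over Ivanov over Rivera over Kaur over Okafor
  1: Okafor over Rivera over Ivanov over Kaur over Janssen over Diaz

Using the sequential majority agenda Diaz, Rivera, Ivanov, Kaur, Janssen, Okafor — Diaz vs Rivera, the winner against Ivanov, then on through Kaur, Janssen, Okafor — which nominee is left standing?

Round 1: Diaz vs Rivera — 2–5, Rivera advances.
Round 2: Rivera vs Ivanov — 5–2, Rivera advances.
Round 3: Rivera vs Kaur — 4–3, Rivera advances.
Round 4: Rivera vs Janssen — 5–2, Rivera advances.
Round 5: Rivera vs Okafor — 6–1, Rivera advances.
Rivera survives the agenda.

Rivera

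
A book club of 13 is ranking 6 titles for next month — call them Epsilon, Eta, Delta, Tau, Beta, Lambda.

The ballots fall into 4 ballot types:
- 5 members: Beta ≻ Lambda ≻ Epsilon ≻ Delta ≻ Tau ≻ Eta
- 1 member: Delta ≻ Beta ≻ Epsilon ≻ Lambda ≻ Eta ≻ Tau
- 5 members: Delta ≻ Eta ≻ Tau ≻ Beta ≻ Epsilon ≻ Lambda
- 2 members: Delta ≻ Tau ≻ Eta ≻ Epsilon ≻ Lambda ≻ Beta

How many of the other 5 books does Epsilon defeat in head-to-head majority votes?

1

Epsilon against each rival (13 members):
Epsilon vs Eta: Eta wins 7–6.
Epsilon vs Delta: Delta, 8–5.
Epsilon–Tau: Tau 7–6.
Epsilon vs Beta: 2 to 11, Beta.
Epsilon vs Lambda: Epsilon preferred on 1+5+2 = 8 ballots; Epsilon wins 8–5.
Epsilon beats Lambda; loses to Eta, Delta, Tau, Beta — 1 pairwise win.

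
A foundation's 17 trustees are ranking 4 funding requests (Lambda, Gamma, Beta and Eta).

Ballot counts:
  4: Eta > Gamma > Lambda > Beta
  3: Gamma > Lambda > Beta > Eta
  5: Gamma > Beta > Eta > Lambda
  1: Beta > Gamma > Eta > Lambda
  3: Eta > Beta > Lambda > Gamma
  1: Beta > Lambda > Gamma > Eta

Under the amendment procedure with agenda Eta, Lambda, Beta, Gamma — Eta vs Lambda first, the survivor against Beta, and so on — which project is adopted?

Gamma

Round 1: Eta vs Lambda — 13–4, Eta advances.
Round 2: Eta vs Beta — 7–10, Beta advances.
Round 3: Beta vs Gamma — 5–12, Gamma advances.
Gamma survives the agenda.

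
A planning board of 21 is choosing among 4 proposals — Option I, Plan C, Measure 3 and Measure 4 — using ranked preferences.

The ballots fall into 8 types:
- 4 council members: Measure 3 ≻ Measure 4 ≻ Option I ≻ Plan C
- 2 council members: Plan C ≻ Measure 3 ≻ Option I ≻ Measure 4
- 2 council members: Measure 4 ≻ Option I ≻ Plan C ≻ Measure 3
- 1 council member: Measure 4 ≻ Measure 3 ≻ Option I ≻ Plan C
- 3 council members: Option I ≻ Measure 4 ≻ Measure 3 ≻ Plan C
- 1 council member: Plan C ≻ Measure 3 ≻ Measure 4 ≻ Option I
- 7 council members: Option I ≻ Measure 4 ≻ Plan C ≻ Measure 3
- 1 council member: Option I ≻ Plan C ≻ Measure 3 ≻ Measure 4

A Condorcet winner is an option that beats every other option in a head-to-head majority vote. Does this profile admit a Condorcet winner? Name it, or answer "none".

Option I

Head-to-head results (21 council members):
Option I vs Plan C: Option I, 18–3.
Option I–Measure 3: Option I 13–8.
Option I vs Measure 4: Option I, 13–8.
Plan C vs Measure 3: Plan C, 13–8.
Plan C vs Measure 4: Measure 4, 17–4.
Measure 3–Measure 4: Measure 4 13–8.
Option I beats each of Plan C, Measure 3, Measure 4 — Option I is the Condorcet winner.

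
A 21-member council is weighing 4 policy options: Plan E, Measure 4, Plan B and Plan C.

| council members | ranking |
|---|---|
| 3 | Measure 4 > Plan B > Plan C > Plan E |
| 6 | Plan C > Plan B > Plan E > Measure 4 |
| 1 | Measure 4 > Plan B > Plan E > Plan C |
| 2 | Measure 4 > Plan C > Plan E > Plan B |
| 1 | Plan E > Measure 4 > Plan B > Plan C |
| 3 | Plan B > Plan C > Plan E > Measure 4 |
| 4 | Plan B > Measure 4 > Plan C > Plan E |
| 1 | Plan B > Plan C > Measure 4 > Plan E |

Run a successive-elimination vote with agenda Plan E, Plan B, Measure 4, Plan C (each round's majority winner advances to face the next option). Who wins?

Round 1: Plan E vs Plan B — 3–18, Plan B advances.
Round 2: Plan B vs Measure 4 — 14–7, Plan B advances.
Round 3: Plan B vs Plan C — 13–8, Plan B advances.
Plan B survives the agenda.

Plan B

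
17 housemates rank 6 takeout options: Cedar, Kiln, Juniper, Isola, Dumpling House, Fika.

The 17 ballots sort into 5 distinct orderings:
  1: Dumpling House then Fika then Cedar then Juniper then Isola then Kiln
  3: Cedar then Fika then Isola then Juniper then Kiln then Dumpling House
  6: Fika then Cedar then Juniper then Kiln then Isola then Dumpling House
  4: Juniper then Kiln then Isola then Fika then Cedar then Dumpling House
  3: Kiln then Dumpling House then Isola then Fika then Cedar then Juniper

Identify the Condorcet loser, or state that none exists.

Dumpling House

Head-to-head results (17 friends):
Cedar vs Kiln: 10 to 7, Cedar.
Cedar vs Juniper: 13 to 4, Cedar.
Cedar vs Isola: Cedar preferred on 1+3+6 = 10 ballots; Cedar wins 10–7.
Cedar vs Dumpling House: Cedar preferred on 3+6+4 = 13 ballots; Cedar wins 13–4.
Cedar vs Fika: Cedar is ranked higher on 3 ballots, Fika on 14. Fika wins 14–3.
Kiln vs Juniper: 3 for Kiln, 14 for Juniper — Juniper by 14–3.
Kiln vs Isola: Kiln preferred on 6+4+3 = 13 ballots; Kiln wins 13–4.
Kiln vs Dumpling House: Kiln preferred on 3+6+4+3 = 16 ballots; Kiln wins 16–1.
Kiln vs Fika: Fika, 10–7.
Juniper vs Isola: Juniper preferred on 1+6+4 = 11 ballots; Juniper wins 11–6.
Juniper–Dumpling House: Juniper 13–4.
Juniper vs Fika: Juniper is ranked higher on 4 ballots, Fika on 13. Fika wins 13–4.
Isola–Dumpling House: Isola 13–4.
Isola vs Fika: Fika, 10–7.
Dumpling House vs Fika: Fika, 13–4.
Dumpling House loses to every other restaurant — it is the Condorcet loser.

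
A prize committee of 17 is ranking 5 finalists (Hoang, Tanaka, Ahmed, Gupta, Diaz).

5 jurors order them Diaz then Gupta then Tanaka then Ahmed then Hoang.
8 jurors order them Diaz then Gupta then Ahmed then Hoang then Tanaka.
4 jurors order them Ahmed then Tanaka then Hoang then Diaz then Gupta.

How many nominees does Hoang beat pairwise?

Hoang against each rival (17 jurors):
Hoang vs Tanaka: Tanaka, 9–8.
Hoang vs Ahmed: Ahmed, 17–0.
Hoang–Gupta: Gupta 13–4.
Hoang vs Diaz: Diaz wins 13–4.
Hoang beats no one; loses to Tanaka, Ahmed, Gupta, Diaz — 0 pairwise wins.

0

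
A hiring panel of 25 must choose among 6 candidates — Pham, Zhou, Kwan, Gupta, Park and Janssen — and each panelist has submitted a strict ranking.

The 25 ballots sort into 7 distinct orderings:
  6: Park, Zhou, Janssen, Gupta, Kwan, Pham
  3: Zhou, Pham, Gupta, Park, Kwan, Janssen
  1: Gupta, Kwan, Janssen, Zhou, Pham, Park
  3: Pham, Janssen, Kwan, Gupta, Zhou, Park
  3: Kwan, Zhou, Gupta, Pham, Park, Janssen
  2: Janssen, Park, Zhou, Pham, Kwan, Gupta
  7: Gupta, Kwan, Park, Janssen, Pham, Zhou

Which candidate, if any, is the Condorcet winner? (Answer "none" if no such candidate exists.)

Check each pair by majority over 25 ballots:
Pham vs Zhou: 3+7 = 10 for Pham, 15 for Zhou — Zhou by 15–10.
Pham vs Kwan: Pham is ranked higher on 3+3+2 = 8 ballots, Kwan on 17. Kwan wins 17–8.
Pham vs Gupta: Pham preferred on 3+3+2 = 8 ballots; Gupta wins 17–8.
Pham vs Park: Pham is ranked higher on 3+1+3+3 = 10 ballots, Park on 15. Park wins 15–10.
Pham vs Janssen: 9 to 16, Janssen.
Zhou vs Kwan: 11 to 14, Kwan.
Zhou vs Gupta: 6+3+3+2 = 14 for Zhou, 11 for Gupta — Zhou by 14–11.
Zhou vs Park: 10 to 15, Park.
Zhou vs Janssen: 12 to 13, Janssen.
Kwan vs Gupta: Kwan is ranked higher on 3+3+2 = 8 ballots, Gupta on 17. Gupta wins 17–8.
Kwan vs Park: 14 to 11, Kwan.
Kwan vs Janssen: 14 to 11, Kwan.
Gupta vs Park: Gupta is ranked higher on 3+1+3+3+7 = 17 ballots, Park on 8. Gupta wins 17–8.
Gupta vs Janssen: Gupta is ranked higher on 3+1+3+7 = 14 ballots, Janssen on 11. Gupta wins 14–11.
Park vs Janssen: 19 to 6, Park.
No candidate is unbeaten: Pham loses to Zhou; Zhou loses to Kwan; Kwan loses to Gupta; Gupta loses to Zhou; Park loses to Kwan; Janssen loses to Kwan. In particular Zhou → Gupta → Kwan → Zhou is a majority cycle — no Condorcet winner exists.

none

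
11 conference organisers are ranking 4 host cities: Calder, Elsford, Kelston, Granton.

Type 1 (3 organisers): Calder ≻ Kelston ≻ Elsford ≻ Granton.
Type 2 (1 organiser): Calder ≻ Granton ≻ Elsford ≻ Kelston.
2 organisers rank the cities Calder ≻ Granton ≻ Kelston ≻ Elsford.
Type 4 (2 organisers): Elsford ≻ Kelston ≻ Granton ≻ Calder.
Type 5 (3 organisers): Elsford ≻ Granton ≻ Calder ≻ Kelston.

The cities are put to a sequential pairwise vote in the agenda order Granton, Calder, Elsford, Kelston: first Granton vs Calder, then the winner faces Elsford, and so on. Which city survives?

Round 1: Granton vs Calder — 5–6, Calder advances.
Round 2: Calder vs Elsford — 6–5, Calder advances.
Round 3: Calder vs Kelston — 9–2, Calder advances.
The agenda winner is Calder.

Calder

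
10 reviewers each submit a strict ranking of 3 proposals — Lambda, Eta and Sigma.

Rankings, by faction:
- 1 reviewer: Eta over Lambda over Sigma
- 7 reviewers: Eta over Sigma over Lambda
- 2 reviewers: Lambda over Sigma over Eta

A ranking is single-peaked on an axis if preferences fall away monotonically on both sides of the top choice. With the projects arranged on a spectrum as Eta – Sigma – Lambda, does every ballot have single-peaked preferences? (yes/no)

no

Axis positions: Eta=1, Sigma=2, Lambda=3.
Faction 1: ranking walks positions 1-3-2; Lambda is ranked above Sigma even though Sigma lies between Lambda and the peak Eta on the axis — preferences dip and rise again. Not single-peaked.
Faction 2 (peak Eta at position 1): ranking walks positions 1-2-3, expanding outward from the peak — single-peaked.
Faction 3 (peak Lambda at position 3): ranking walks positions 3-2-1, expanding outward from the peak — single-peaked.
Faction 1 violates single-peakedness, so the profile is not single-peaked on this axis.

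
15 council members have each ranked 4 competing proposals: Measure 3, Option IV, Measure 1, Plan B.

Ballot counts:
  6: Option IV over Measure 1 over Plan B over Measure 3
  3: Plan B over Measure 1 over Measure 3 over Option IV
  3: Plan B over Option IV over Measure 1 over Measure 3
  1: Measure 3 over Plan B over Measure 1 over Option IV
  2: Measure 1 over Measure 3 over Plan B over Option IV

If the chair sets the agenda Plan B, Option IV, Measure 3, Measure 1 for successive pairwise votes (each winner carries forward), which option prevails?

Round 1: Plan B vs Option IV — 9–6, Plan B advances.
Round 2: Plan B vs Measure 3 — 12–3, Plan B advances.
Round 3: Plan B vs Measure 1 — 7–8, Measure 1 advances.
The agenda winner is Measure 1.

Measure 1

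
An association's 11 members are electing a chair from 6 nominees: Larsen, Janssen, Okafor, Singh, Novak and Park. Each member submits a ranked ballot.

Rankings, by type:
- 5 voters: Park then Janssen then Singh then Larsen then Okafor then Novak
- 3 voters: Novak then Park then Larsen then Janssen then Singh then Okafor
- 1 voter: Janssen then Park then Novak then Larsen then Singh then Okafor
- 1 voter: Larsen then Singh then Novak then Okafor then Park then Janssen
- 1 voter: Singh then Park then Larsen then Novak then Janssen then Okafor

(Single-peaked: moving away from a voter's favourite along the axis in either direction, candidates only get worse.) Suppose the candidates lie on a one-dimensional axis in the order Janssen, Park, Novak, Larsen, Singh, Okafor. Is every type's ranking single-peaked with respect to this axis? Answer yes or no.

no

Axis positions: Janssen=1, Park=2, Novak=3, Larsen=4, Singh=5, Okafor=6.
Type 1: ranking walks positions 2-1-5-4-6-3; Singh is ranked above Novak even though Novak lies between Singh and the peak Park on the axis — preferences dip and rise again. Not single-peaked.
Type 2 (peak Novak at position 3): ranking walks positions 3-2-4-1-5-6, expanding outward from the peak — single-peaked.
Type 3 (peak Janssen at position 1): ranking walks positions 1-2-3-4-5-6, expanding outward from the peak — single-peaked.
Type 4 (peak Larsen at position 4): ranking walks positions 4-5-3-6-2-1, expanding outward from the peak — single-peaked.
Type 5: ranking walks positions 5-2-4-3-1-6; Park is ranked above Larsen even though Larsen lies between Park and the peak Singh on the axis — preferences dip and rise again. Not single-peaked.
Type 1 violates single-peakedness, so the profile is not single-peaked on this axis.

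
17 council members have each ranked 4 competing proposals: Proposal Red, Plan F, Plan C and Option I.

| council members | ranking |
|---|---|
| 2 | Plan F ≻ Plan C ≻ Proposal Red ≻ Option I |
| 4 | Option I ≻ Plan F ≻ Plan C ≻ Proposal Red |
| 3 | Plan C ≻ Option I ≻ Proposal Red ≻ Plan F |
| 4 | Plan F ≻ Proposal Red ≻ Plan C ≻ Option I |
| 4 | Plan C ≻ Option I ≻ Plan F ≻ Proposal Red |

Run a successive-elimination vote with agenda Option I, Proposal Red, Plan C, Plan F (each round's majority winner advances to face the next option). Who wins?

Round 1: Option I vs Proposal Red — 11–6, Option I advances.
Round 2: Option I vs Plan C — 4–13, Plan C advances.
Round 3: Plan C vs Plan F — 7–10, Plan F advances.
Plan F survives the agenda.

Plan F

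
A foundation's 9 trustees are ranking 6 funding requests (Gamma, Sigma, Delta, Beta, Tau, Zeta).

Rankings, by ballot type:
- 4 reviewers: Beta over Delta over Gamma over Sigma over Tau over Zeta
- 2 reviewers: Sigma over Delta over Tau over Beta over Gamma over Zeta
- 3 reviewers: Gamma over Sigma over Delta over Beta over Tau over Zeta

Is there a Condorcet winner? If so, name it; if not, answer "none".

none

Head-to-head results (9 reviewers):
Gamma vs Sigma: Gamma wins 7–2.
Gamma vs Delta: Delta, 6–3.
Gamma vs Beta: Beta wins 6–3.
Gamma–Tau: Gamma 7–2.
Gamma vs Zeta: Gamma wins 9–0.
Sigma vs Delta: Sigma wins 5–4.
Sigma vs Beta: Sigma, 5–4.
Sigma vs Tau: Sigma, 9–0.
Sigma vs Zeta: Sigma, 9–0.
Delta–Beta: Delta 5–4.
Delta vs Tau: Delta, 9–0.
Delta vs Zeta: Delta wins 9–0.
Beta vs Tau: Beta, 7–2.
Beta vs Zeta: Beta wins 9–0.
Tau–Zeta: Tau 9–0.
Each project drops at least one matchup (Gamma loses to Delta; Sigma loses to Gamma; Delta loses to Sigma; Beta loses to Sigma; Tau loses to Gamma; Zeta loses to Gamma); the cycle Gamma > Sigma > Delta > Gamma rules out a Condorcet winner.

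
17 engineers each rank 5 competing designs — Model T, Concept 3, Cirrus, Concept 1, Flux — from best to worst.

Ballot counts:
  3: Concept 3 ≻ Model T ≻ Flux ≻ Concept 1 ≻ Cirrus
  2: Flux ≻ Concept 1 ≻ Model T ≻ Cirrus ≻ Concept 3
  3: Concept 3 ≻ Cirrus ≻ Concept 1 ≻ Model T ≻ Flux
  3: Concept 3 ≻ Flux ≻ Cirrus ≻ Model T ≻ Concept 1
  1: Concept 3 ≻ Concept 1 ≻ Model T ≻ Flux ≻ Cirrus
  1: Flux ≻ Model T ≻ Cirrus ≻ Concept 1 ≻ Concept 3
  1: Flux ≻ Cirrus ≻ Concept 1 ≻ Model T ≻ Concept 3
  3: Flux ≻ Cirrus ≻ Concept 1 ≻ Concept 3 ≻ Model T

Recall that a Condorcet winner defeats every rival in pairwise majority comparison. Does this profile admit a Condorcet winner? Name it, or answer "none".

Head-to-head results (17 engineers):
Model T vs Concept 3: 2+1+1 = 4 for Model T, 13 for Concept 3 — Concept 3 by 13–4.
Model T vs Cirrus: 3+2+1+1 = 7 for Model T, 10 for Cirrus — Cirrus by 10–7.
Model T vs Concept 1: 7 to 10, Concept 1.
Model T vs Flux: Model T preferred on 3+3+1 = 7 ballots; Flux wins 10–7.
Concept 3 vs Cirrus: 10 to 7, Concept 3.
Concept 3 vs Concept 1: Concept 3 preferred on 3+3+3+1 = 10 ballots; Concept 3 wins 10–7.
Concept 3 vs Flux: 10 to 7, Concept 3.
Cirrus vs Concept 1: Cirrus preferred on 3+3+1+1+3 = 11 ballots; Cirrus wins 11–6.
Cirrus vs Flux: 3 to 14, Flux.
Concept 1 vs Flux: 3+1 = 4 for Concept 1, 13 for Flux — Flux by 13–4.
Concept 3 defeats every rival head-to-head and is the Condorcet winner.

Concept 3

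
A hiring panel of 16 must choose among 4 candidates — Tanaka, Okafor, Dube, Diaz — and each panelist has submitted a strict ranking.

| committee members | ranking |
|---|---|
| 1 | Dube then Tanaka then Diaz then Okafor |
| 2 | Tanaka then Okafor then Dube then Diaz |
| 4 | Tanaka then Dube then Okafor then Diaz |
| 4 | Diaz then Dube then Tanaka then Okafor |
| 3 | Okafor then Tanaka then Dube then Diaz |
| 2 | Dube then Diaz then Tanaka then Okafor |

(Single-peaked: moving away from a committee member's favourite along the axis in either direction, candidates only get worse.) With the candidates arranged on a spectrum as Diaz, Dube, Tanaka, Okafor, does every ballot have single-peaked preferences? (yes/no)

yes

Axis positions: Diaz=1, Dube=2, Tanaka=3, Okafor=4.
Cluster 1 (peak Dube at position 2): ranking walks positions 2-3-1-4, expanding outward from the peak — single-peaked.
Cluster 2 (peak Tanaka at position 3): ranking walks positions 3-4-2-1, expanding outward from the peak — single-peaked.
Cluster 3 (peak Tanaka at position 3): ranking walks positions 3-2-4-1, expanding outward from the peak — single-peaked.
Cluster 4 (peak Diaz at position 1): ranking walks positions 1-2-3-4, expanding outward from the peak — single-peaked.
Cluster 5 (peak Okafor at position 4): ranking walks positions 4-3-2-1, expanding outward from the peak — single-peaked.
Cluster 6 (peak Dube at position 2): ranking walks positions 2-1-3-4, expanding outward from the peak — single-peaked.
Every ranking is single-peaked on this axis.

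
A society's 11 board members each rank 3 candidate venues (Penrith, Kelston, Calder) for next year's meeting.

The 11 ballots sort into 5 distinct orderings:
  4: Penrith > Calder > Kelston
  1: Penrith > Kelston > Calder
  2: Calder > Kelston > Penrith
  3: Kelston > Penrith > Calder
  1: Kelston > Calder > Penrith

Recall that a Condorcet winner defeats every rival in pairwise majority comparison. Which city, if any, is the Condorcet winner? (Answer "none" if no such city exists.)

none

Pairwise majorities:
Penrith–Kelston: Kelston 6–5.
Penrith–Calder: Penrith 8–3.
Kelston–Calder: Calder 6–5.
No city is unbeaten: Penrith loses to Kelston; Kelston loses to Calder; Calder loses to Penrith. In particular Penrith beats Calder beats Kelston beats Penrith is a majority cycle — no Condorcet winner exists.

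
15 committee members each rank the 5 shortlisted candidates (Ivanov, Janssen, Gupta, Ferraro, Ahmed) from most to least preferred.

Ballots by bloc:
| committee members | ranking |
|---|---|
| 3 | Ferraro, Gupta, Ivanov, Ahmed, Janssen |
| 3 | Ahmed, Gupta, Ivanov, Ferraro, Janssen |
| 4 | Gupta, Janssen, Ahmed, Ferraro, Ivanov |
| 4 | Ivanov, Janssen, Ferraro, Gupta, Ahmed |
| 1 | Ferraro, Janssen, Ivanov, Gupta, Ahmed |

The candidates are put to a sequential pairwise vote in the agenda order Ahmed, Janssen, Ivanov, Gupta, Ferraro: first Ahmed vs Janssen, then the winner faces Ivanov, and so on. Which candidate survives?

Ferraro

Round 1: Ahmed vs Janssen — 6–9, Janssen advances.
Round 2: Janssen vs Ivanov — 5–10, Ivanov advances.
Round 3: Ivanov vs Gupta — 5–10, Gupta advances.
Round 4: Gupta vs Ferraro — 7–8, Ferraro advances.
The agenda winner is Ferraro.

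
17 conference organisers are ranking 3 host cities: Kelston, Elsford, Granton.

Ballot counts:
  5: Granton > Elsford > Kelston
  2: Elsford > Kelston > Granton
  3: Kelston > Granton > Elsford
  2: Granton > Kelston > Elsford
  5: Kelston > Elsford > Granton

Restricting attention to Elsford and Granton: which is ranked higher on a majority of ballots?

Granton

Ballots ranking Elsford above Granton: 2 + 5 = 7.
Ballots ranking Granton above Elsford: 17 − 7 = 10.
Granton wins the head-to-head 10–7.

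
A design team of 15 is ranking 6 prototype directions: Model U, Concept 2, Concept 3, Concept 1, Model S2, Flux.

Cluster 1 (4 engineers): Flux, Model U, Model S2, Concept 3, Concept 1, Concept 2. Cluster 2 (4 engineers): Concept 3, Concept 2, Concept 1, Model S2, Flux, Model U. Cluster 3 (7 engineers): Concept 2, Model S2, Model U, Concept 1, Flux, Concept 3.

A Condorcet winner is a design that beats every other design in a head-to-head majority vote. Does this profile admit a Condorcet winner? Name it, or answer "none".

none

Head-to-head results (15 engineers):
Model U vs Concept 2: Model U is ranked higher on 4 ballots, Concept 2 on 11. Concept 2 wins 11–4.
Model U vs Concept 3: 4+7 = 11 for Model U, 4 for Concept 3 — Model U by 11–4.
Model U vs Concept 1: Model U preferred on 4+7 = 11 ballots; Model U wins 11–4.
Model U vs Model S2: 4 to 11, Model S2.
Model U vs Flux: Model U preferred on 7 ballots; Flux wins 8–7.
Concept 2 vs Concept 3: 7 for Concept 2, 8 for Concept 3 — Concept 3 by 8–7.
Concept 2 vs Concept 1: Concept 2 preferred on 4+7 = 11 ballots; Concept 2 wins 11–4.
Concept 2 vs Model S2: 11 to 4, Concept 2.
Concept 2 vs Flux: Concept 2 is ranked higher on 4+7 = 11 ballots, Flux on 4. Concept 2 wins 11–4.
Concept 3 vs Concept 1: Concept 3 is ranked higher on 4+4 = 8 ballots, Concept 1 on 7. Concept 3 wins 8–7.
Concept 3 vs Model S2: Concept 3 preferred on 4 ballots; Model S2 wins 11–4.
Concept 3 vs Flux: Concept 3 preferred on 4 ballots; Flux wins 11–4.
Concept 1 vs Model S2: 4 to 11, Model S2.
Concept 1 vs Flux: 11 to 4, Concept 1.
Model S2 vs Flux: 11 to 4, Model S2.
Each design drops at least one matchup (Model U loses to Concept 2; Concept 2 loses to Concept 3; Concept 3 loses to Model U; Concept 1 loses to Model U; Model S2 loses to Concept 2; Flux loses to Concept 2); the cycle Model U beats Concept 3 beats Concept 2 beats Model U rules out a Condorcet winner.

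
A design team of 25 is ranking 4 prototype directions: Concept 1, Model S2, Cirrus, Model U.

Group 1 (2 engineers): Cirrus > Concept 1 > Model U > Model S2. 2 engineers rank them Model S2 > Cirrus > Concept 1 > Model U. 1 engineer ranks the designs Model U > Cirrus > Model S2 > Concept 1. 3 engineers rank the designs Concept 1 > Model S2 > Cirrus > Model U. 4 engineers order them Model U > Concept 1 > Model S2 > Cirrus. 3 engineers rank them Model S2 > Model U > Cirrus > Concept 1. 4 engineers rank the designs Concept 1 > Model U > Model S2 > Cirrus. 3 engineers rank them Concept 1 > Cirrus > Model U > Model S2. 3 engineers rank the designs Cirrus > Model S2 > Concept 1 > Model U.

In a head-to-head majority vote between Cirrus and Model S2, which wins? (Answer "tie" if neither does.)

Ballots ranking Cirrus above Model S2: 2 + 1 + 3 + 3 = 9.
Ballots ranking Model S2 above Cirrus: 25 − 9 = 16.
Model S2 wins the head-to-head 16–9.

Model S2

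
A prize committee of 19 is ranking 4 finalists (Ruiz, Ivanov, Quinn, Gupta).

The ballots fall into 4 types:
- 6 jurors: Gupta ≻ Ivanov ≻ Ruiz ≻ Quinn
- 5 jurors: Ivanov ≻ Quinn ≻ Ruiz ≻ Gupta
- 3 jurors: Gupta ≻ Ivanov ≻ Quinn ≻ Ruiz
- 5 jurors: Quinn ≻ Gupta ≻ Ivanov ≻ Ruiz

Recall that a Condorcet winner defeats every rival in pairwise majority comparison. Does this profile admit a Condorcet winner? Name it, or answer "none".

none

Check each pair by majority over 19 ballots:
Ruiz vs Ivanov: Ivanov wins 19–0.
Ruiz–Quinn: Quinn 13–6.
Ruiz vs Gupta: Gupta wins 14–5.
Ivanov vs Quinn: Ivanov, 14–5.
Ivanov–Gupta: Gupta 14–5.
Quinn–Gupta: Quinn 10–9.
No nominee is unbeaten: Ruiz loses to Ivanov; Ivanov loses to Gupta; Quinn loses to Ivanov; Gupta loses to Quinn. In particular Ivanov beats Quinn beats Gupta beats Ivanov is a majority cycle — no Condorcet winner exists.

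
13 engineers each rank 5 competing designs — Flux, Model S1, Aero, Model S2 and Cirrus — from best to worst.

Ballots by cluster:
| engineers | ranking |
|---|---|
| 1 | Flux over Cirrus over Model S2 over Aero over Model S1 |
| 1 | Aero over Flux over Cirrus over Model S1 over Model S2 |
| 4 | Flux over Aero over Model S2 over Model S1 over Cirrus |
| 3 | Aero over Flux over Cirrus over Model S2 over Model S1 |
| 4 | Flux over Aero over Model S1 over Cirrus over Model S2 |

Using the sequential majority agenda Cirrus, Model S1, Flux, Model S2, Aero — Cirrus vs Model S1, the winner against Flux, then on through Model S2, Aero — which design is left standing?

Flux

Round 1: Cirrus vs Model S1 — 5–8, Model S1 advances.
Round 2: Model S1 vs Flux — 0–13, Flux advances.
Round 3: Flux vs Model S2 — 13–0, Flux advances.
Round 4: Flux vs Aero — 9–4, Flux advances.
Flux survives the agenda.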